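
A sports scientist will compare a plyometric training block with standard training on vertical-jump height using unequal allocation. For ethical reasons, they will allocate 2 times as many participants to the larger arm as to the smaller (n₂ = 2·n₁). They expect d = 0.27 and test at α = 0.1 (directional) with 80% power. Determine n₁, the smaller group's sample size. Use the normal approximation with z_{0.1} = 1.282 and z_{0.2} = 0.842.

n₁ = 93

With allocation ratio k = n₂/n₁ = 2, Var(x̄₁−x̄₂) = σ²(1/n₁ + 1/(k·n₁)) = σ²·(k+1)/(k·n₁).
So n₁ = (1 + 1/k)·((z_{α} + z_β)/d)² = 1.500 × (2.124/0.27)².
n₁ = 1.500 × 61.88 = 92.8.
Round up: n₁ = 93, giving n₂ = 2 × 93 = 186.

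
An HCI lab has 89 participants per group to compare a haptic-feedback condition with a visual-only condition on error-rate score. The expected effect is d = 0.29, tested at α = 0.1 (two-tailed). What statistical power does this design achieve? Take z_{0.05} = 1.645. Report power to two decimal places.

For two equal groups, power = Φ(d·√(n/2) − z_{α/2}).
d·√(n/2) = 0.29 × √(89/2) = 0.29 × 6.671 = 1.935.
z_β = 1.935 − 1.645 = 0.290.
Power = Φ(0.290) = 0.614.

power ≈ 0.61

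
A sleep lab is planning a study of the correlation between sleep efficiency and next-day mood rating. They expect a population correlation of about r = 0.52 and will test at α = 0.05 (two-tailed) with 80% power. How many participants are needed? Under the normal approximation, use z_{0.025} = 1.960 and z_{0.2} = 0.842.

Fisher's z: C = ½·ln((1+r)/(1−r)) = ½·ln(3.1667) = 0.5763.
n = ((z_{α/2} + z_β)/C)² + 3.
(1.960 + 0.842) / 0.5763 = 2.802 / 0.5763 = 4.862.
n = 4.862² + 3 = 23.64 + 3 = 26.6.
Round up.

n = 27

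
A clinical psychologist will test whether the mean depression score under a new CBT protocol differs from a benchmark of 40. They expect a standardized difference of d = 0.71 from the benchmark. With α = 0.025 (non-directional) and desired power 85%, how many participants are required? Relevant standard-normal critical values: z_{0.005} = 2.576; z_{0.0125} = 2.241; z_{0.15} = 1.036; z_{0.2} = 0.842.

For a one-sample test: n = ((z_{α/2} + z_β) / d)².
z_{α/2} + z_β = 2.241 + 1.036 = 3.277.
n = (3.277 / 0.71)² = 4.615² = 21.30.
Round up.

n = 22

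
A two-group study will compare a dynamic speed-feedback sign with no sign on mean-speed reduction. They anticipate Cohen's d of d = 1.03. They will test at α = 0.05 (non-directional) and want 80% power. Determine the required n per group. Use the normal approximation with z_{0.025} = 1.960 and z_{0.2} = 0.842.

For two independent groups with equal n: n = 2·((z_{α/2} + z_β) / d)².
z_{α/2} + z_β = 1.960 + 0.842 = 2.802.
n = 2 × (2.802 / 1.03)² = 2 × 2.720² = 2 × 7.40 = 14.8.
Round up to the next whole participant.

n = 15 per group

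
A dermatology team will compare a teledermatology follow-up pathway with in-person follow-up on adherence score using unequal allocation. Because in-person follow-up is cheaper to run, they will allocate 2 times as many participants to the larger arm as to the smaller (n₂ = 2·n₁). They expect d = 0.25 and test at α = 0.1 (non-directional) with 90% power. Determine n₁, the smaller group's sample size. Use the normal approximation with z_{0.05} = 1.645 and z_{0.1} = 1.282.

n₁ = 206

With allocation ratio k = n₂/n₁ = 2, Var(x̄₁−x̄₂) = σ²(1/n₁ + 1/(k·n₁)) = σ²·(k+1)/(k·n₁).
So n₁ = (1 + 1/k)·((z_{α/2} + z_β)/d)² = 1.500 × (2.927/0.25)².
n₁ = 1.500 × 137.08 = 205.6.
Round up: n₁ = 206, giving n₂ = 2 × 206 = 412.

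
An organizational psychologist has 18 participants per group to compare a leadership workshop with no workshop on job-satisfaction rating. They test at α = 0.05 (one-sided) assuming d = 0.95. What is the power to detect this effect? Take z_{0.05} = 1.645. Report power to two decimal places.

power ≈ 0.89

For two equal groups, power = Φ(d·√(n/2) − z_{α}).
d·√(n/2) = 0.95 × √(18/2) = 0.95 × 3.000 = 2.850.
z_β = 2.850 − 1.645 = 1.205.
Power = Φ(1.205) = 0.886.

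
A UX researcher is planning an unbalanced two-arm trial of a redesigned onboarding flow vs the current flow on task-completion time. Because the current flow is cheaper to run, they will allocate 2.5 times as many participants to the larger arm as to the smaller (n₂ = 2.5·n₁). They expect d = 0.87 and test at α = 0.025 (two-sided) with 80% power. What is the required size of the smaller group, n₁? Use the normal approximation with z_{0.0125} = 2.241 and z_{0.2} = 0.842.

n₁ = 18

With allocation ratio k = n₂/n₁ = 2.5, Var(x̄₁−x̄₂) = σ²(1/n₁ + 1/(k·n₁)) = σ²·(k+1)/(k·n₁).
So n₁ = (1 + 1/k)·((z_{α/2} + z_β)/d)² = 1.400 × (3.083/0.87)².
n₁ = 1.400 × 12.56 = 17.6.
Round up: n₁ = 18, giving n₂ = 2.5 × 18 = 45.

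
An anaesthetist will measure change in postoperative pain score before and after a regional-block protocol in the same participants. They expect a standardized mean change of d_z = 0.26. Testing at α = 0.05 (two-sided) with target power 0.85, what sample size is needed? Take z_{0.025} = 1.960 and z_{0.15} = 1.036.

For a paired (one-sample on differences) test: n = ((z_{α/2} + z_β) / d)².
z_{α/2} + z_β = 1.960 + 1.036 = 2.996.
n = (2.996 / 0.26)² = 11.523² = 132.78.
Round up.

n = 133 pairs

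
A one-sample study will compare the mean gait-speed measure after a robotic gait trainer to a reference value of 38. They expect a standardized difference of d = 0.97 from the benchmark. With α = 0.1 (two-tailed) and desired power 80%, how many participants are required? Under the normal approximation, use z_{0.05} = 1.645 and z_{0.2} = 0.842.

For a one-sample test: n = ((z_{α/2} + z_β) / d)².
z_{α/2} + z_β = 1.645 + 0.842 = 2.487.
n = (2.487 / 0.97)² = 2.564² = 6.57.
Round up.

n = 7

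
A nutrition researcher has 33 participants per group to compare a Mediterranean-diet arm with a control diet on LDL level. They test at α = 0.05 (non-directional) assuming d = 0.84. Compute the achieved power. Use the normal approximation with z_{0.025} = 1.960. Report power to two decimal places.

power ≈ 0.93

For two equal groups, power = Φ(d·√(n/2) − z_{α/2}).
d·√(n/2) = 0.84 × √(33/2) = 0.84 × 4.062 = 3.412.
z_β = 3.412 − 1.960 = 1.452.
Power = Φ(1.452) = 0.927.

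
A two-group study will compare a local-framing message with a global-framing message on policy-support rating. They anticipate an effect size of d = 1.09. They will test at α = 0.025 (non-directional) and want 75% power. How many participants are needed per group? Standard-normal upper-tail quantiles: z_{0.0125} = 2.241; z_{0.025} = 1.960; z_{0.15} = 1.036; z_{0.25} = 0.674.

For two independent groups with equal n: n = 2·((z_{α/2} + z_β) / d)².
z_{α/2} + z_β = 2.241 + 0.674 = 2.915.
n = 2 × (2.915 / 1.09)² = 2 × 2.674² = 2 × 7.15 = 14.3.
Round up to the next whole participant.

n = 15 per group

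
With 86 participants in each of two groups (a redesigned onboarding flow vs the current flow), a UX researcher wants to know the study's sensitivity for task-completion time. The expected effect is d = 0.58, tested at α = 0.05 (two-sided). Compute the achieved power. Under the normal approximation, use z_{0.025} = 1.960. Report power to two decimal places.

For two equal groups, power = Φ(d·√(n/2) − z_{α/2}).
d·√(n/2) = 0.58 × √(86/2) = 0.58 × 6.557 = 3.803.
z_β = 3.803 − 1.960 = 1.843.
Power = Φ(1.843) = 0.967.

power ≈ 0.97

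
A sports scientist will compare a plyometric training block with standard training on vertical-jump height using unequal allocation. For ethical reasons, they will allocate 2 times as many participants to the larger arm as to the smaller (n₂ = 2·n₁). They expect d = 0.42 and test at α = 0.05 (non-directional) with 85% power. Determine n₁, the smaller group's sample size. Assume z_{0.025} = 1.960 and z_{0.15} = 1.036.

n₁ = 77

With allocation ratio k = n₂/n₁ = 2, Var(x̄₁−x̄₂) = σ²(1/n₁ + 1/(k·n₁)) = σ²·(k+1)/(k·n₁).
So n₁ = (1 + 1/k)·((z_{α/2} + z_β)/d)² = 1.500 × (2.996/0.42)².
n₁ = 1.500 × 50.88 = 76.3.
Round up: n₁ = 77, giving n₂ = 2 × 77 = 154.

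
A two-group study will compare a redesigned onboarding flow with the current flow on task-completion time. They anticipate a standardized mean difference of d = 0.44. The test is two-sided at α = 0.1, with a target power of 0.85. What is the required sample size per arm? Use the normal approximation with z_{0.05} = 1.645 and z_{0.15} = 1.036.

n = 75 per group

For two independent groups with equal n: n = 2·((z_{α/2} + z_β) / d)².
z_{α/2} + z_β = 1.645 + 1.036 = 2.681.
n = 2 × (2.681 / 0.44)² = 2 × 6.093² = 2 × 37.13 = 74.3.
Round up to the next whole participant.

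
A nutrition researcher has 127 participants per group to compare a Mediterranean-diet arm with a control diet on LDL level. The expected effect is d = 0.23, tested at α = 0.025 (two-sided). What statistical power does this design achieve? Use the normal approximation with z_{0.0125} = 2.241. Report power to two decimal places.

power ≈ 0.34

For two equal groups, power = Φ(d·√(n/2) − z_{α/2}).
d·√(n/2) = 0.23 × √(127/2) = 0.23 × 7.969 = 1.833.
z_β = 1.833 − 2.241 = -0.408.
Power = Φ(-0.408) = 0.342.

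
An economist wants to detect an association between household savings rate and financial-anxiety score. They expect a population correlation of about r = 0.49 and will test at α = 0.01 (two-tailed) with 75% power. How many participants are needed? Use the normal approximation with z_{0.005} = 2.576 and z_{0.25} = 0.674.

n = 40

Fisher's z: C = ½·ln((1+r)/(1−r)) = ½·ln(2.9216) = 0.5361.
n = ((z_{α/2} + z_β)/C)² + 3.
(2.576 + 0.674) / 0.5361 = 3.250 / 0.5361 = 6.062.
n = 6.062² + 3 = 36.75 + 3 = 39.8.
Round up.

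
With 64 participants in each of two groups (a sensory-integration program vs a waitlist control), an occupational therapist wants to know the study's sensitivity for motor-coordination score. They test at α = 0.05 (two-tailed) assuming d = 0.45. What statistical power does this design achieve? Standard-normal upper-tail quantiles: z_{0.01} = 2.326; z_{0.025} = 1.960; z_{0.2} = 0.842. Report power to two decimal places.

For two equal groups, power = Φ(d·√(n/2) − z_{α/2}).
d·√(n/2) = 0.45 × √(64/2) = 0.45 × 5.657 = 2.546.
z_β = 2.546 − 1.960 = 0.586.
Power = Φ(0.586) = 0.721.

power ≈ 0.72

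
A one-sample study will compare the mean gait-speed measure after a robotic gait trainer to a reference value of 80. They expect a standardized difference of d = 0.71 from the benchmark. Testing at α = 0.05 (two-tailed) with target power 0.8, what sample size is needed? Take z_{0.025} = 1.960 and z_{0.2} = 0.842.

For a one-sample test: n = ((z_{α/2} + z_β) / d)².
z_{α/2} + z_β = 1.960 + 0.842 = 2.802.
n = (2.802 / 0.71)² = 3.946² = 15.57.
Round up.

n = 16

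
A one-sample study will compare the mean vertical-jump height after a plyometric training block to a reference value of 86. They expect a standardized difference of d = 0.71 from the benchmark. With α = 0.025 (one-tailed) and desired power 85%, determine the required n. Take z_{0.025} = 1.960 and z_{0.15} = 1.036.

For a one-sample test: n = ((z_{α} + z_β) / d)².
z_{α} + z_β = 1.960 + 1.036 = 2.996.
n = (2.996 / 0.71)² = 4.220² = 17.81.
Round up.

n = 18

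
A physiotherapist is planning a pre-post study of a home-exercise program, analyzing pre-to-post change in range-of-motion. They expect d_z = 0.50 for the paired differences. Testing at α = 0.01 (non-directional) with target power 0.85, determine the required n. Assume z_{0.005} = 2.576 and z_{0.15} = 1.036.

n = 53 pairs

For a paired (one-sample on differences) test: n = ((z_{α/2} + z_β) / d)².
z_{α/2} + z_β = 2.576 + 1.036 = 3.612.
n = (3.612 / 0.50)² = 7.224² = 52.19.
Round up.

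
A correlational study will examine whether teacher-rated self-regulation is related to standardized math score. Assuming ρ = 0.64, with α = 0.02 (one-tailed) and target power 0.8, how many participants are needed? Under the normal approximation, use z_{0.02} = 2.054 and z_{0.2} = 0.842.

Fisher's z: C = ½·ln((1+r)/(1−r)) = ½·ln(4.5556) = 0.7582.
n = ((z_{α} + z_β)/C)² + 3.
(2.054 + 0.842) / 0.7582 = 2.896 / 0.7582 = 3.820.
n = 3.820² + 3 = 14.59 + 3 = 17.6.
Round up.

n = 18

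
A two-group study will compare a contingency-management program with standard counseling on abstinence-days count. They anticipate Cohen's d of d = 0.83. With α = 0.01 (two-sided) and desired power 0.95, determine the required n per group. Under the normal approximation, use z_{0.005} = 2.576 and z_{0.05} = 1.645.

n = 52 per group

For two independent groups with equal n: n = 2·((z_{α/2} + z_β) / d)².
z_{α/2} + z_β = 2.576 + 1.645 = 4.221.
n = 2 × (4.221 / 0.83)² = 2 × 5.086² = 2 × 25.86 = 51.7.
Round up to the next whole participant.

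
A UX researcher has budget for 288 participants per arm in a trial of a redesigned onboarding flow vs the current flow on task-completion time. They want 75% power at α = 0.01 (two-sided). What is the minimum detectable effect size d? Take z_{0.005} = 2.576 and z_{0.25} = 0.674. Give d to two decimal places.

For two independent groups of n = 288 each: d_min = (z_{α/2} + z_β)·√(2/n).
z-sum = 2.576 + 0.674 = 3.250.
d_min = 3.250 × √(2/288) = 3.250 × 0.0833 = 0.271.

d_min ≈ 0.27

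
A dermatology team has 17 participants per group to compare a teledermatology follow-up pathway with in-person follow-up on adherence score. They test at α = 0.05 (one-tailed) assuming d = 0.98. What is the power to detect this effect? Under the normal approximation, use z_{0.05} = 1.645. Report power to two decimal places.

For two equal groups, power = Φ(d·√(n/2) − z_{α}).
d·√(n/2) = 0.98 × √(17/2) = 0.98 × 2.915 = 2.857.
z_β = 2.857 − 1.645 = 1.212.
Power = Φ(1.212) = 0.887.

power ≈ 0.89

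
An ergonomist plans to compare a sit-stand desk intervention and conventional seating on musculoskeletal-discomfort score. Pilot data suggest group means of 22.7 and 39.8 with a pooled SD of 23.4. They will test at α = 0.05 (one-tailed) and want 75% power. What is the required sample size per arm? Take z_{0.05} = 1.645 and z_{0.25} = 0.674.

n = 21 per group

Cohen's d = |M₁ − M₂| / SD_pooled = |22.7 − 39.8| / 23.4 = 17.1 / 23.4 = 0.731.
For two independent groups with equal n: n = 2·((z_{α} + z_β) / d)².
z_{α} + z_β = 1.645 + 0.674 = 2.319.
n = 2 × (2.319 / 0.731)² = 2 × 3.172² = 2 × 10.06 = 20.1.
Round up to the next whole participant.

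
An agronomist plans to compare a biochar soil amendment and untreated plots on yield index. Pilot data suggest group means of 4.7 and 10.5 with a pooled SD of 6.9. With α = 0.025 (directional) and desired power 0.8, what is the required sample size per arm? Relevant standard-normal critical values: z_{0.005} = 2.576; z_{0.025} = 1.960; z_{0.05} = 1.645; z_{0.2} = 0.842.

n = 23 per group

Cohen's d = |M₁ − M₂| / SD_pooled = |4.7 − 10.5| / 6.9 = 5.8 / 6.9 = 0.841.
For two independent groups with equal n: n = 2·((z_{α} + z_β) / d)².
z_{α} + z_β = 1.960 + 0.842 = 2.802.
n = 2 × (2.802 / 0.841)² = 2 × 3.332² = 2 × 11.10 = 22.2.
Round up to the next whole participant.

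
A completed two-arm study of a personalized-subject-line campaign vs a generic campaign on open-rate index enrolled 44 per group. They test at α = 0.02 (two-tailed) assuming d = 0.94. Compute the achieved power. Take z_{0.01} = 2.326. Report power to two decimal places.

For two equal groups, power = Φ(d·√(n/2) − z_{α/2}).
d·√(n/2) = 0.94 × √(44/2) = 0.94 × 4.690 = 4.409.
z_β = 4.409 − 2.326 = 2.083.
Power = Φ(2.083) = 0.981.

power ≈ 0.98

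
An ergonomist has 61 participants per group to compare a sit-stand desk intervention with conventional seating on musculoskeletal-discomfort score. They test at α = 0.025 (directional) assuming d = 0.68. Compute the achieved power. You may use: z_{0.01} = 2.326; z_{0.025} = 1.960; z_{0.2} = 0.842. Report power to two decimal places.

For two equal groups, power = Φ(d·√(n/2) − z_{α}).
d·√(n/2) = 0.68 × √(61/2) = 0.68 × 5.523 = 3.755.
z_β = 3.755 − 1.960 = 1.795.
Power = Φ(1.795) = 0.964.

power ≈ 0.96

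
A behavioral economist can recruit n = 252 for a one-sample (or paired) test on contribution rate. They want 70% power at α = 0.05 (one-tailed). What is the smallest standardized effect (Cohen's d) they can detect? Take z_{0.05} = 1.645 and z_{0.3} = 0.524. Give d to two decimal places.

For a single sample (or paired design) of n = 252: d_min = (z_{α} + z_β)/√n.
z-sum = 1.645 + 0.524 = 2.169.
d_min = 2.169 / √252 = 2.169 / 15.875 = 0.137.

d_min ≈ 0.14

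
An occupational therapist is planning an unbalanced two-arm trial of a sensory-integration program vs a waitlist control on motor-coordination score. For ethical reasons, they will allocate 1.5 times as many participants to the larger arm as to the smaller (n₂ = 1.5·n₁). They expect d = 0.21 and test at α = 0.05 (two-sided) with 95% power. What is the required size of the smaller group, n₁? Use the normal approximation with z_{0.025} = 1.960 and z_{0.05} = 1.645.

n₁ = 492

With allocation ratio k = n₂/n₁ = 1.5, Var(x̄₁−x̄₂) = σ²(1/n₁ + 1/(k·n₁)) = σ²·(k+1)/(k·n₁).
So n₁ = (1 + 1/k)·((z_{α/2} + z_β)/d)² = 1.667 × (3.605/0.21)².
n₁ = 1.667 × 294.69 = 491.2.
Round up: n₁ = 492, giving n₂ = 1.5 × 492 = 738.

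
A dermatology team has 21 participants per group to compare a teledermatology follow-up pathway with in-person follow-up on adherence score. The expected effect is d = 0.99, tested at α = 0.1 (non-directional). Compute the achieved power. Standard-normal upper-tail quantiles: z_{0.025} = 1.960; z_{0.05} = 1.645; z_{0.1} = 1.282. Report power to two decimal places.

For two equal groups, power = Φ(d·√(n/2) − z_{α/2}).
d·√(n/2) = 0.99 × √(21/2) = 0.99 × 3.240 = 3.208.
z_β = 3.208 − 1.645 = 1.563.
Power = Φ(1.563) = 0.941.

power ≈ 0.94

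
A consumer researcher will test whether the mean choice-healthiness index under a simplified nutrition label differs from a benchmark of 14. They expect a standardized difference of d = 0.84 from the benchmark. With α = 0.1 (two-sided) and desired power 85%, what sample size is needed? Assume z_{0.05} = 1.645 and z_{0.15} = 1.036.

For a one-sample test: n = ((z_{α/2} + z_β) / d)².
z_{α/2} + z_β = 1.645 + 1.036 = 2.681.
n = (2.681 / 0.84)² = 3.192² = 10.19.
Round up.

n = 11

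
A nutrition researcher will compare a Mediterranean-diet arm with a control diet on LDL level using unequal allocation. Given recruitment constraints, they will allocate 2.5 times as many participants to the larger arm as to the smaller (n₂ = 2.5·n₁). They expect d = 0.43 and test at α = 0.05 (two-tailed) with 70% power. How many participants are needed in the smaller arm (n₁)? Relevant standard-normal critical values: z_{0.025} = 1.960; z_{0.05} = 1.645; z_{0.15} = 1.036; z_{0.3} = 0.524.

With allocation ratio k = n₂/n₁ = 2.5, Var(x̄₁−x̄₂) = σ²(1/n₁ + 1/(k·n₁)) = σ²·(k+1)/(k·n₁).
So n₁ = (1 + 1/k)·((z_{α/2} + z_β)/d)² = 1.400 × (2.484/0.43)².
n₁ = 1.400 × 33.37 = 46.7.
Round up: n₁ = 47, giving n₂ = ⌈2.5 × 47⌉ = ⌈117.5⌉ = 118.

n₁ = 47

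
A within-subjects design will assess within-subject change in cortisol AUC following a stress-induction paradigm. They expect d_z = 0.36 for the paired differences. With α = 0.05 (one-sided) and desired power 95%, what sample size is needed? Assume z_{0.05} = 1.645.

For a paired (one-sample on differences) test: n = ((z_{α} + z_β) / d)².
z_{α} + z_β = 1.645 + 1.645 = 3.290.
n = (3.290 / 0.36)² = 9.139² = 83.52.
Round up.

n = 84 pairs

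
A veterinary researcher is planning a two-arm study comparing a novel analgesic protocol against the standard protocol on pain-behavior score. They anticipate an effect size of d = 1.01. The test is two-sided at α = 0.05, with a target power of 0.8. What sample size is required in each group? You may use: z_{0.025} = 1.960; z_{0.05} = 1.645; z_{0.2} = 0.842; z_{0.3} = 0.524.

n = 16 per group

For two independent groups with equal n: n = 2·((z_{α/2} + z_β) / d)².
z_{α/2} + z_β = 1.960 + 0.842 = 2.802.
n = 2 × (2.802 / 1.01)² = 2 × 2.774² = 2 × 7.70 = 15.4.
Round up to the next whole participant.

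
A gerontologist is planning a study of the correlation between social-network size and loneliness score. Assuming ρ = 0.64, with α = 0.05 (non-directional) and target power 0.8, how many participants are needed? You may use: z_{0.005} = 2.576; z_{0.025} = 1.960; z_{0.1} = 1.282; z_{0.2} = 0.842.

n = 17

Fisher's z: C = ½·ln((1+r)/(1−r)) = ½·ln(4.5556) = 0.7582.
n = ((z_{α/2} + z_β)/C)² + 3.
(1.960 + 0.842) / 0.7582 = 2.802 / 0.7582 = 3.696.
n = 3.696² + 3 = 13.66 + 3 = 16.7.
Round up.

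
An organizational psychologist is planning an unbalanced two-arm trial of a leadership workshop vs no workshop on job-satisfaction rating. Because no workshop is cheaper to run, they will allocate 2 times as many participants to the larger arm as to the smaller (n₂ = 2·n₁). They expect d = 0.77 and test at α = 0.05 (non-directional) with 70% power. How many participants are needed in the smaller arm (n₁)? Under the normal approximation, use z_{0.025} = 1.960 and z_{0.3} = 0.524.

With allocation ratio k = n₂/n₁ = 2, Var(x̄₁−x̄₂) = σ²(1/n₁ + 1/(k·n₁)) = σ²·(k+1)/(k·n₁).
So n₁ = (1 + 1/k)·((z_{α/2} + z_β)/d)² = 1.500 × (2.484/0.77)².
n₁ = 1.500 × 10.41 = 15.6.
Round up: n₁ = 16, giving n₂ = 2 × 16 = 32.

n₁ = 16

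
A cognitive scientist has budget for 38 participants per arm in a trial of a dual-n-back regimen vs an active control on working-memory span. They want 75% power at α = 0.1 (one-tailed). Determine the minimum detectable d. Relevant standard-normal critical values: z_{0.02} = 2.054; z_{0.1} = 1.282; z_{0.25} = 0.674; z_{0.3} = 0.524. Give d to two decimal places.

d_min ≈ 0.45

For two independent groups of n = 38 each: d_min = (z_{α} + z_β)·√(2/n).
z-sum = 1.282 + 0.674 = 1.956.
d_min = 1.956 × √(2/38) = 1.956 × 0.2294 = 0.449.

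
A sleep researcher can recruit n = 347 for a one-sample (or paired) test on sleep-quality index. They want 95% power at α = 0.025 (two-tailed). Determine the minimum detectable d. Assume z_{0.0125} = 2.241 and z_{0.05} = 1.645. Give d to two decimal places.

For a single sample (or paired design) of n = 347: d_min = (z_{α/2} + z_β)/√n.
z-sum = 2.241 + 1.645 = 3.886.
d_min = 3.886 / √347 = 3.886 / 18.628 = 0.209.

d_min ≈ 0.21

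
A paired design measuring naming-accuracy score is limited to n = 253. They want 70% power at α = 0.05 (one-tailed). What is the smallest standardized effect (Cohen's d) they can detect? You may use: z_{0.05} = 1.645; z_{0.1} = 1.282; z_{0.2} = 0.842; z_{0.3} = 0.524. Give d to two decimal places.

d_min ≈ 0.14

For a single sample (or paired design) of n = 253: d_min = (z_{α} + z_β)/√n.
z-sum = 1.645 + 0.524 = 2.169.
d_min = 2.169 / √253 = 2.169 / 15.906 = 0.136.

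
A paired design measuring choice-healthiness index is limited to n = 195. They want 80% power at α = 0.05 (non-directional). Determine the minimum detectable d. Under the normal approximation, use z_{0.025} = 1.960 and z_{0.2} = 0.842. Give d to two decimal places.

d_min ≈ 0.20

For a single sample (or paired design) of n = 195: d_min = (z_{α/2} + z_β)/√n.
z-sum = 1.960 + 0.842 = 2.802.
d_min = 2.802 / √195 = 2.802 / 13.964 = 0.201.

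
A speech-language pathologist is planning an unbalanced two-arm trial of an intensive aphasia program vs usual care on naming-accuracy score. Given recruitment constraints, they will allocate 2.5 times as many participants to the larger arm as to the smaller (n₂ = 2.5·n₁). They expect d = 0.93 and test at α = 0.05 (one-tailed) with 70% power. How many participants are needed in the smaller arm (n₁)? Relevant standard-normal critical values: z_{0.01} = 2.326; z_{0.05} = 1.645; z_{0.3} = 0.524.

With allocation ratio k = n₂/n₁ = 2.5, Var(x̄₁−x̄₂) = σ²(1/n₁ + 1/(k·n₁)) = σ²·(k+1)/(k·n₁).
So n₁ = (1 + 1/k)·((z_{α} + z_β)/d)² = 1.400 × (2.169/0.93)².
n₁ = 1.400 × 5.44 = 7.6.
Round up: n₁ = 8, giving n₂ = 2.5 × 8 = 20.

n₁ = 8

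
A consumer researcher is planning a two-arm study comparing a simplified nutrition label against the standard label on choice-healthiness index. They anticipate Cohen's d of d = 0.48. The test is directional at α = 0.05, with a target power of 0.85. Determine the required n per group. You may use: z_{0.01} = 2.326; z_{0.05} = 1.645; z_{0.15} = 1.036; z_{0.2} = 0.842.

n = 63 per group

For two independent groups with equal n: n = 2·((z_{α} + z_β) / d)².
z_{α} + z_β = 1.645 + 1.036 = 2.681.
n = 2 × (2.681 / 0.48)² = 2 × 5.585² = 2 × 31.20 = 62.4.
Round up to the next whole participant.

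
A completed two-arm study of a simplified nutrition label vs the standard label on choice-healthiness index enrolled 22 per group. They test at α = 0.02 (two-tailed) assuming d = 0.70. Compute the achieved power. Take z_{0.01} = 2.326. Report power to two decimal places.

power ≈ 0.50

For two equal groups, power = Φ(d·√(n/2) − z_{α/2}).
d·√(n/2) = 0.70 × √(22/2) = 0.70 × 3.317 = 2.322.
z_β = 2.322 − 2.326 = -0.004.
Power = Φ(-0.004) = 0.498.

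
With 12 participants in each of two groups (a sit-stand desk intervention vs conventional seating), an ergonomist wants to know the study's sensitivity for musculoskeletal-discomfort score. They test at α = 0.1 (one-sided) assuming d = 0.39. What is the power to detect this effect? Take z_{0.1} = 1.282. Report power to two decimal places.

power ≈ 0.37

For two equal groups, power = Φ(d·√(n/2) − z_{α}).
d·√(n/2) = 0.39 × √(12/2) = 0.39 × 2.449 = 0.955.
z_β = 0.955 − 1.282 = -0.327.
Power = Φ(-0.327) = 0.372.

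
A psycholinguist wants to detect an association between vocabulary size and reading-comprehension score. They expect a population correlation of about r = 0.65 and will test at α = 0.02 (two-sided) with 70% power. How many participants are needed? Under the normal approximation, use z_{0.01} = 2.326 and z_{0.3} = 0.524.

n = 17

Fisher's z: C = ½·ln((1+r)/(1−r)) = ½·ln(4.7143) = 0.7753.
n = ((z_{α/2} + z_β)/C)² + 3.
(2.326 + 0.524) / 0.7753 = 2.850 / 0.7753 = 3.676.
n = 3.676² + 3 = 13.51 + 3 = 16.5.
Round up.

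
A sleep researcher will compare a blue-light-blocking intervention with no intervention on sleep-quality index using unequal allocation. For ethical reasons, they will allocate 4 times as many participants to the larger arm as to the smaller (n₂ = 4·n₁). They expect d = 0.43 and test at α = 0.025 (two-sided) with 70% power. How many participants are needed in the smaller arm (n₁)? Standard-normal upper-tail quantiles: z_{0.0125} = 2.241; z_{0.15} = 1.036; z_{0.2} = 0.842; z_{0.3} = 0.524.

n₁ = 52

With allocation ratio k = n₂/n₁ = 4, Var(x̄₁−x̄₂) = σ²(1/n₁ + 1/(k·n₁)) = σ²·(k+1)/(k·n₁).
So n₁ = (1 + 1/k)·((z_{α/2} + z_β)/d)² = 1.250 × (2.765/0.43)².
n₁ = 1.250 × 41.35 = 51.7.
Round up: n₁ = 52, giving n₂ = 4 × 52 = 208.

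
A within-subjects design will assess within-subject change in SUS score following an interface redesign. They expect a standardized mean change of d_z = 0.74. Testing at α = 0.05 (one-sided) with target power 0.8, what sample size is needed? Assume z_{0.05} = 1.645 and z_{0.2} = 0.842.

For a paired (one-sample on differences) test: n = ((z_{α} + z_β) / d)².
z_{α} + z_β = 1.645 + 0.842 = 2.487.
n = (2.487 / 0.74)² = 3.361² = 11.30.
Round up.

n = 12 pairs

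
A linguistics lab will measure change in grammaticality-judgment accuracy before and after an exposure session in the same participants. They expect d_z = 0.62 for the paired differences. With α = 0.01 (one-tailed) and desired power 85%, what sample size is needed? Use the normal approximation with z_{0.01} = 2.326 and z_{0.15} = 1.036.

n = 30 pairs

For a paired (one-sample on differences) test: n = ((z_{α} + z_β) / d)².
z_{α} + z_β = 2.326 + 1.036 = 3.362.
n = (3.362 / 0.62)² = 5.423² = 29.40.
Round up.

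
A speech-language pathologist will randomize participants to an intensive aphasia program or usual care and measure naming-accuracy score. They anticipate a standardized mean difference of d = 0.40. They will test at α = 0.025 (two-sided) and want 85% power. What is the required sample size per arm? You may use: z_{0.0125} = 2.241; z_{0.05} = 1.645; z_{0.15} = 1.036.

For two independent groups with equal n: n = 2·((z_{α/2} + z_β) / d)².
z_{α/2} + z_β = 2.241 + 1.036 = 3.277.
n = 2 × (3.277 / 0.40)² = 2 × 8.192² = 2 × 67.12 = 134.2.
Round up to the next whole participant.

n = 135 per group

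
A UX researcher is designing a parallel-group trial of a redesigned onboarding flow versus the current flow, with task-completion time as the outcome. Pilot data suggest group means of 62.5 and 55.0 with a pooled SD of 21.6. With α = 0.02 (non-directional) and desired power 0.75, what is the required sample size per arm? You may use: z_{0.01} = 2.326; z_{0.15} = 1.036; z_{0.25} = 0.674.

Cohen's d = |M₁ − M₂| / SD_pooled = |62.5 − 55.0| / 21.6 = 7.5 / 21.6 = 0.347.
For two independent groups with equal n: n = 2·((z_{α/2} + z_β) / d)².
z_{α/2} + z_β = 2.326 + 0.674 = 3.000.
n = 2 × (3.000 / 0.347)² = 2 × 8.646² = 2 × 74.75 = 149.5.
Round up to the next whole participant.

n = 150 per group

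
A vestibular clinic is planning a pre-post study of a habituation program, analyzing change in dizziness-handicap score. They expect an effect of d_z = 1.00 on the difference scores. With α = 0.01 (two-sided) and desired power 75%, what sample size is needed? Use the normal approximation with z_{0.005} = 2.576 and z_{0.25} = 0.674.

For a paired (one-sample on differences) test: n = ((z_{α/2} + z_β) / d)².
z_{α/2} + z_β = 2.576 + 0.674 = 3.250.
n = (3.250 / 1.00)² = 3.250² = 10.56.
Round up.

n = 11 pairs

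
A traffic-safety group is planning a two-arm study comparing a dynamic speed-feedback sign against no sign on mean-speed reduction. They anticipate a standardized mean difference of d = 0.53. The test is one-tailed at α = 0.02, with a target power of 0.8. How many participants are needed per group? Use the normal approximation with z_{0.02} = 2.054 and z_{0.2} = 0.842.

For two independent groups with equal n: n = 2·((z_{α} + z_β) / d)².
z_{α} + z_β = 2.054 + 0.842 = 2.896.
n = 2 × (2.896 / 0.53)² = 2 × 5.464² = 2 × 29.86 = 59.7.
Round up to the next whole participant.

n = 60 per group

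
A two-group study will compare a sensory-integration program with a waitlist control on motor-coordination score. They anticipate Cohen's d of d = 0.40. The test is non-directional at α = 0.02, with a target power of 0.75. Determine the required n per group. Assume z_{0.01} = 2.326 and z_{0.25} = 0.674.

For two independent groups with equal n: n = 2·((z_{α/2} + z_β) / d)².
z_{α/2} + z_β = 2.326 + 0.674 = 3.000.
n = 2 × (3.000 / 0.40)² = 2 × 7.500² = 2 × 56.25 = 112.5.
Round up to the next whole participant.

n = 113 per group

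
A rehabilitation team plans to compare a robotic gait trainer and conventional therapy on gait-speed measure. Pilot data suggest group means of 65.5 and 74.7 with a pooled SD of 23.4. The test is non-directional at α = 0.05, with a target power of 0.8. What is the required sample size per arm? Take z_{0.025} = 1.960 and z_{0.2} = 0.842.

Cohen's d = |M₁ − M₂| / SD_pooled = |65.5 − 74.7| / 23.4 = 9.2 / 23.4 = 0.393.
For two independent groups with equal n: n = 2·((z_{α/2} + z_β) / d)².
z_{α/2} + z_β = 1.960 + 0.842 = 2.802.
n = 2 × (2.802 / 0.393)² = 2 × 7.130² = 2 × 50.83 = 101.7.
Round up to the next whole participant.

n = 102 per group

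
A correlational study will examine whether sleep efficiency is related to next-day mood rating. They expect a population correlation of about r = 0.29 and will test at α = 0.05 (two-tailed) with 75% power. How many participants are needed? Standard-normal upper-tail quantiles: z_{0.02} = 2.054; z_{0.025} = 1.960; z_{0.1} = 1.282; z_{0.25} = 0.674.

n = 81

Fisher's z: C = ½·ln((1+r)/(1−r)) = ½·ln(1.8169) = 0.2986.
n = ((z_{α/2} + z_β)/C)² + 3.
(1.960 + 0.674) / 0.2986 = 2.634 / 0.2986 = 8.821.
n = 8.821² + 3 = 77.81 + 3 = 80.8.
Round up.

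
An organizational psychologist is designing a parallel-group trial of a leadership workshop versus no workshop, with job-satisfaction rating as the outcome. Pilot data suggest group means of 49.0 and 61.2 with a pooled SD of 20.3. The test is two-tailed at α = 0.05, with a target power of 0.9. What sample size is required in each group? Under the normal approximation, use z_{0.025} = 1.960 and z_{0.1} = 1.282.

n = 59 per group

Cohen's d = |M₁ − M₂| / SD_pooled = |49.0 − 61.2| / 20.3 = 12.2 / 20.3 = 0.601.
For two independent groups with equal n: n = 2·((z_{α/2} + z_β) / d)².
z_{α/2} + z_β = 1.960 + 1.282 = 3.242.
n = 2 × (3.242 / 0.601)² = 2 × 5.394² = 2 × 29.10 = 58.2.
Round up to the next whole participant.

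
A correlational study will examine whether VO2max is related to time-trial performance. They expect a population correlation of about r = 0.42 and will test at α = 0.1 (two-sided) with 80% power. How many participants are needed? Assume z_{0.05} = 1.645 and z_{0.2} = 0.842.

Fisher's z: C = ½·ln((1+r)/(1−r)) = ½·ln(2.4483) = 0.4477.
n = ((z_{α/2} + z_β)/C)² + 3.
(1.645 + 0.842) / 0.4477 = 2.487 / 0.4477 = 5.555.
n = 5.555² + 3 = 30.86 + 3 = 33.9.
Round up.

n = 34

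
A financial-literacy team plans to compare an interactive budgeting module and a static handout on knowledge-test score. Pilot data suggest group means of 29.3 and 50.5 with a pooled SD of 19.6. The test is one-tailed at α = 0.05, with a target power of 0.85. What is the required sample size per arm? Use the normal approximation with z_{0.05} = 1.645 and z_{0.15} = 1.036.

Cohen's d = |M₁ − M₂| / SD_pooled = |29.3 − 50.5| / 19.6 = 21.2 / 19.6 = 1.082.
For two independent groups with equal n: n = 2·((z_{α} + z_β) / d)².
z_{α} + z_β = 1.645 + 1.036 = 2.681.
n = 2 × (2.681 / 1.082)² = 2 × 2.478² = 2 × 6.14 = 12.3.
Round up to the next whole participant.

n = 13 per group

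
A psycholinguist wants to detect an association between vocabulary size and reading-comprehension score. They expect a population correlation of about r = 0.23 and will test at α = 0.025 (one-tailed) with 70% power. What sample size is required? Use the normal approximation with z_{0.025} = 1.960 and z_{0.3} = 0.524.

Fisher's z: C = ½·ln((1+r)/(1−r)) = ½·ln(1.5974) = 0.2342.
n = ((z_{α} + z_β)/C)² + 3.
(1.960 + 0.524) / 0.2342 = 2.484 / 0.2342 = 10.606.
n = 10.606² + 3 = 112.49 + 3 = 115.5.
Round up.

n = 116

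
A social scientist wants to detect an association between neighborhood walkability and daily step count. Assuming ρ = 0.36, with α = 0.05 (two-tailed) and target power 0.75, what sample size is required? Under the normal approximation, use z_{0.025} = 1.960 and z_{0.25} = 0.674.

Fisher's z: C = ½·ln((1+r)/(1−r)) = ½·ln(2.1250) = 0.3769.
n = ((z_{α/2} + z_β)/C)² + 3.
(1.960 + 0.674) / 0.3769 = 2.634 / 0.3769 = 6.989.
n = 6.989² + 3 = 48.84 + 3 = 51.8.
Round up.

n = 52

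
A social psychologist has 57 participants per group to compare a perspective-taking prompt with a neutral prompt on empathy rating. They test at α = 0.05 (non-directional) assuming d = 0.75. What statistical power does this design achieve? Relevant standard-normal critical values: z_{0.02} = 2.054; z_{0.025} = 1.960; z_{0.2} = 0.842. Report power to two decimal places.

For two equal groups, power = Φ(d·√(n/2) − z_{α/2}).
d·√(n/2) = 0.75 × √(57/2) = 0.75 × 5.339 = 4.004.
z_β = 4.004 − 1.960 = 2.044.
Power = Φ(2.044) = 0.980.

power ≈ 0.98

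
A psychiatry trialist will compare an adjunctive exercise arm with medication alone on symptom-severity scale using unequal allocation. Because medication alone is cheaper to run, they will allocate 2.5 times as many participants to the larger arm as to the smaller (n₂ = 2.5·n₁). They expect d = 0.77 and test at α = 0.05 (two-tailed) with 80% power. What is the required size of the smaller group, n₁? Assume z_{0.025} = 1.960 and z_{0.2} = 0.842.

n₁ = 19

With allocation ratio k = n₂/n₁ = 2.5, Var(x̄₁−x̄₂) = σ²(1/n₁ + 1/(k·n₁)) = σ²·(k+1)/(k·n₁).
So n₁ = (1 + 1/k)·((z_{α/2} + z_β)/d)² = 1.400 × (2.802/0.77)².
n₁ = 1.400 × 13.24 = 18.5.
Round up: n₁ = 19, giving n₂ = ⌈2.5 × 19⌉ = ⌈47.5⌉ = 48.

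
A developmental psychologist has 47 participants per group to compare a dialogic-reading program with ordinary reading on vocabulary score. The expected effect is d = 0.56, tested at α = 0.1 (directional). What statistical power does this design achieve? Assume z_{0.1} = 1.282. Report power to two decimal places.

For two equal groups, power = Φ(d·√(n/2) − z_{α}).
d·√(n/2) = 0.56 × √(47/2) = 0.56 × 4.848 = 2.715.
z_β = 2.715 − 1.282 = 1.433.
Power = Φ(1.433) = 0.924.

power ≈ 0.92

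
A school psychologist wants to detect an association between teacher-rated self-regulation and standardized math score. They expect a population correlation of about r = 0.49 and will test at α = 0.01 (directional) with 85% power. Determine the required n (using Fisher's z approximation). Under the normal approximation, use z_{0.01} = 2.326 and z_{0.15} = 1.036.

Fisher's z: C = ½·ln((1+r)/(1−r)) = ½·ln(2.9216) = 0.5361.
n = ((z_{α} + z_β)/C)² + 3.
(2.326 + 1.036) / 0.5361 = 3.362 / 0.5361 = 6.271.
n = 6.271² + 3 = 39.33 + 3 = 42.3.
Round up.

n = 43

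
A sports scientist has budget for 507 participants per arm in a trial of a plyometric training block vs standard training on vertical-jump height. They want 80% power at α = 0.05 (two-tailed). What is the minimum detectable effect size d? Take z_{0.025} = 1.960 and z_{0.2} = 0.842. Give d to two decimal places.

For two independent groups of n = 507 each: d_min = (z_{α/2} + z_β)·√(2/n).
z-sum = 1.960 + 0.842 = 2.802.
d_min = 2.802 × √(2/507) = 2.802 × 0.0628 = 0.176.

d_min ≈ 0.18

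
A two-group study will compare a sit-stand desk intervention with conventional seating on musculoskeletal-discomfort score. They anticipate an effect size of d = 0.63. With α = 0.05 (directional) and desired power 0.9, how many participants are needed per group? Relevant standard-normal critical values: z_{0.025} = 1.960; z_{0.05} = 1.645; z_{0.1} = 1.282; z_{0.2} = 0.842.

For two independent groups with equal n: n = 2·((z_{α} + z_β) / d)².
z_{α} + z_β = 1.645 + 1.282 = 2.927.
n = 2 × (2.927 / 0.63)² = 2 × 4.646² = 2 × 21.59 = 43.2.
Round up to the next whole participant.

n = 44 per group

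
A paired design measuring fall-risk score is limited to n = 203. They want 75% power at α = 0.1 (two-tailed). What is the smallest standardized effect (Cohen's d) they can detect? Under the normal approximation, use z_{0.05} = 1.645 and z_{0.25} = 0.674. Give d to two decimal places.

For a single sample (or paired design) of n = 203: d_min = (z_{α/2} + z_β)/√n.
z-sum = 1.645 + 0.674 = 2.319.
d_min = 2.319 / √203 = 2.319 / 14.248 = 0.163.

d_min ≈ 0.16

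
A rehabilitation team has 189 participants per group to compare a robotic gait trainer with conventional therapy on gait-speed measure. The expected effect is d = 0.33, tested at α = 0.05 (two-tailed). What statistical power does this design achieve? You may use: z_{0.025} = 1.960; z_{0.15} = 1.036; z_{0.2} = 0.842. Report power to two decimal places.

For two equal groups, power = Φ(d·√(n/2) − z_{α/2}).
d·√(n/2) = 0.33 × √(189/2) = 0.33 × 9.721 = 3.208.
z_β = 3.208 − 1.960 = 1.248.
Power = Φ(1.248) = 0.894.

power ≈ 0.89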